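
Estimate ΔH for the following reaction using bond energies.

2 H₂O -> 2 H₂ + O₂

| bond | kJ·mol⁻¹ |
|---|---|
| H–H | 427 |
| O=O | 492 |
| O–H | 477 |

Bonds broken (reactants):
  O–H: 4 × 477 = 1908
  Σ(broken) = 1908 kJ
Bonds formed (products):
  H–H: 2 × 427 = 854
  O=O: 1 × 492 = 492
  Σ(formed) = 1346 kJ
ΔH = Σ(broken) − Σ(formed) = 1908 − 1346 = +562 kJ

ΔH ≈ +562 kJ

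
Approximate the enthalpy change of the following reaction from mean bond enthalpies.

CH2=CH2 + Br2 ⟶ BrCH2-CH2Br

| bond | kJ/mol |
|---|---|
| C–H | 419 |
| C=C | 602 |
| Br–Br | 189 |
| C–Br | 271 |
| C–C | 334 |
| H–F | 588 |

ΔH ≈ −85 kJ

Bonds broken (reactants):
  Br–Br: 1 × 189 = 189
  C–H: 4 × 419 = 1676
  C=C: 1 × 602 = 602
  Σ(broken) = 2467 kJ
Bonds formed (products):
  C–Br: 2 × 271 = 542
  C–C: 1 × 334 = 334
  C–H: 4 × 419 = 1676
  Σ(formed) = 2552 kJ
ΔH = Σ(broken) − Σ(formed) = 2467 − 2552 = −85 kJ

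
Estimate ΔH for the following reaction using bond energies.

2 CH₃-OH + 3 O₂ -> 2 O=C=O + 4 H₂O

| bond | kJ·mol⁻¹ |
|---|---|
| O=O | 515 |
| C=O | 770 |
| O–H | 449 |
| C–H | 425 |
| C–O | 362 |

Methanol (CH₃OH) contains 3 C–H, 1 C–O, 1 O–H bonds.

ΔH ≈ −955 kJ

Bonds broken (reactants):
  C–H: 6 × 425 = 2550
  C–O: 2 × 362 = 724
  O–H: 2 × 449 = 898
  O=O: 3 × 515 = 1545
  Σ(broken) = 5717 kJ
Bonds formed (products):
  C=O: 4 × 770 = 3080
  O–H: 8 × 449 = 3592
  Σ(formed) = 6672 kJ
ΔH = Σ(broken) − Σ(formed) = 5717 − 6672 = −955 kJ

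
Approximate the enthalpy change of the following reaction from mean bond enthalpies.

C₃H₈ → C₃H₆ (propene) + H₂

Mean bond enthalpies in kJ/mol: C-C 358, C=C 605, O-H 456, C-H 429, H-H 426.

Bonds broken (reactants):
  C-C: 2 × 358 = 716
  C-H: 8 × 429 = 3432
  Σ(broken) = 4148 kJ
Bonds formed (products):
  C-C: 1 × 358 = 358
  C-H: 6 × 429 = 2574
  C=C: 1 × 605 = 605
  H-H: 1 × 426 = 426
  Σ(formed) = 3963 kJ
ΔH = Σ(broken) − Σ(formed) = 4148 − 3963 = +185 kJ

ΔH ≈ +185 kJ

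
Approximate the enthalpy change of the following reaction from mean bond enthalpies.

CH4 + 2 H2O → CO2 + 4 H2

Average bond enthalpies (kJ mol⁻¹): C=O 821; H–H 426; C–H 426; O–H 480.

ΔH ≈ +278 kJ

Bonds broken (reactants):
  C–H: 4 × 426 = 1704
  O–H: 4 × 480 = 1920
  Σ(broken) = 3624 kJ
Bonds formed (products):
  C=O: 2 × 821 = 1642
  H–H: 4 × 426 = 1704
  Σ(formed) = 3346 kJ
ΔH = Σ(broken) − Σ(formed) = 3624 − 3346 = +278 kJ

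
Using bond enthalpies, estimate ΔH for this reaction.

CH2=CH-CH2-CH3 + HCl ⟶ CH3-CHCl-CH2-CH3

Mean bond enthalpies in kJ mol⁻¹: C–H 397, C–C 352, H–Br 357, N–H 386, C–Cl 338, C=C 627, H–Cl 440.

ΔH ≈ −20 kJ

Bonds broken (reactants):
  C–C: 2 × 352 = 704
  C–H: 8 × 397 = 3176
  C=C: 1 × 627 = 627
  H–Cl: 1 × 440 = 440
  Σ(broken) = 4947 kJ
Bonds formed (products):
  C–C: 3 × 352 = 1056
  C–Cl: 1 × 338 = 338
  C–H: 9 × 397 = 3573
  Σ(formed) = 4967 kJ
ΔH = Σ(broken) − Σ(formed) = 4947 − 4967 = −20 kJ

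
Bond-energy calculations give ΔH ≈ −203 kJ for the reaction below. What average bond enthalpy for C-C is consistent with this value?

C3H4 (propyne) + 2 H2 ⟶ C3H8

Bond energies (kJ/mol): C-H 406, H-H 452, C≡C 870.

D(C-C) ≈ 353 kJ/mol

Let D be the C-C bond energy.
Σ(broken) = 1×870 + 1×D + 4×406 + 2×452 = 3398 + D
Σ(formed) = 2×D + 8×406 = 3248 + 2D
ΔH = Σ(broken) − Σ(formed) = (3398 + D) − (3248 + 2D) = +150 − D
Setting this equal to −203 kJ gives D = 353 kJ/mol.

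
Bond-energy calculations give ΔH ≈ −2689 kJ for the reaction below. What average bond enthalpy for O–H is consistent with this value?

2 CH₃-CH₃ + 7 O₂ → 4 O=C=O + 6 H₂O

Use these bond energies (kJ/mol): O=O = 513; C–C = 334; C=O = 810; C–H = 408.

D(O–H) ≈ 447 kJ/mol

Let D be the O–H bond energy.
Σ(broken) = 2×334 + 12×408 + 7×513 = 9155
Σ(formed) = 8×810 + 12×D = 6480 + 12D
ΔH = Σ(broken) − Σ(formed) = (9155) − (6480 + 12D) = +2675 − 12D
Setting this equal to −2689 kJ gives 12D = 5364, so D = 447 kJ/mol.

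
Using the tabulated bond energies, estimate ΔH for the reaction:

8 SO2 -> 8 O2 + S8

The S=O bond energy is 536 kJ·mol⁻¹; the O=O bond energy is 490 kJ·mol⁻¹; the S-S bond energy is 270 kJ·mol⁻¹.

Bonds broken (reactants):
  S=O: 16 × 536 = 8576
  Σ(broken) = 8576 kJ
Bonds formed (products):
  O=O: 8 × 490 = 3920
  S-S: 8 × 270 = 2160
  Σ(formed) = 6080 kJ
ΔH = Σ(broken) − Σ(formed) = 8576 − 6080 = +2496 kJ

ΔH ≈ +2496 kJ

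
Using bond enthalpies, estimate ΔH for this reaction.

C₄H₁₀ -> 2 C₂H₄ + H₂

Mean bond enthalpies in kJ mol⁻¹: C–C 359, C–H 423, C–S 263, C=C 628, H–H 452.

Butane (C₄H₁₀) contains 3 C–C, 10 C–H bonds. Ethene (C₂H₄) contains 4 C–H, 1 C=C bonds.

ΔH ≈ +215 kJ

Bonds broken (reactants):
  C–C: 3 × 359 = 1077
  C–H: 10 × 423 = 4230
  Σ(broken) = 5307 kJ
Bonds formed (products):
  C–H: 8 × 423 = 3384
  C=C: 2 × 628 = 1256
  H–H: 1 × 452 = 452
  Σ(formed) = 5092 kJ
ΔH = Σ(broken) − Σ(formed) = 5307 − 5092 = +215 kJ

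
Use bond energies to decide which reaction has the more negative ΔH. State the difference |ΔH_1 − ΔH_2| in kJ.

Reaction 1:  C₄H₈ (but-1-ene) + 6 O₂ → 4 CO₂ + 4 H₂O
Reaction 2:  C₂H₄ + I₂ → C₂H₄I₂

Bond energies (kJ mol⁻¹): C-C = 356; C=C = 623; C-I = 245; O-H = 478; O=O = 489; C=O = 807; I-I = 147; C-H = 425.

Reaction 1, by 2535 kJ

Reaction 1:
  Bonds broken (reactants):
    C-C: 2 × 356 = 712
    C-H: 8 × 425 = 3400
    C=C: 1 × 623 = 623
    O=O: 6 × 489 = 2934
    Σ(broken) = 7669 kJ
  Bonds formed (products):
    C=O: 8 × 807 = 6456
    O-H: 8 × 478 = 3824
    Σ(formed) = 10280 kJ
  ΔH_1 = 7669 − 10280 = −2611 kJ
Reaction 2:
  Bonds broken (reactants):
    C-H: 4 × 425 = 1700
    C=C: 1 × 623 = 623
    I-I: 1 × 147 = 147
    Σ(broken) = 2470 kJ
  Bonds formed (products):
    C-C: 1 × 356 = 356
    C-H: 4 × 425 = 1700
    C-I: 2 × 245 = 490
    Σ(formed) = 2546 kJ
  ΔH_2 = 2470 − 2546 = −76 kJ
ΔH_1 − ΔH_2 = −2535 kJ, so reaction 1 has the more negative ΔH; |ΔH_1 − ΔH_2| = 2535 kJ.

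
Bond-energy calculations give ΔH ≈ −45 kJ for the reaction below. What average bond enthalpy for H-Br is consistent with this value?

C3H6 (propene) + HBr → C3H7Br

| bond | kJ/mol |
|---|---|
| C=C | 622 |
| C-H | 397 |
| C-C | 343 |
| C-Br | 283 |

D(H-Br) ≈ 356 kJ/mol

Let D be the H-Br bond energy.
Σ(broken) = 1×343 + 6×397 + 1×622 + 1×D = 3347 + D
Σ(formed) = 1×283 + 2×343 + 7×397 = 3748
ΔH = Σ(broken) − Σ(formed) = (3347 + D) − (3748) = −401 + D
Setting this equal to −45 kJ gives D = 356 kJ/mol.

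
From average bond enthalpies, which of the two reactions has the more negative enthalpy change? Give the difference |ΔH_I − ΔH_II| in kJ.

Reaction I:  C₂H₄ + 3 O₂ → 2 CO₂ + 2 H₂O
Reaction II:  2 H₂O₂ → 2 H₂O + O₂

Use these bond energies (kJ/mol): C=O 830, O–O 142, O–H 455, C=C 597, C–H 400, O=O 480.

Reaction I:
  Bonds broken (reactants):
    C–H: 4 × 400 = 1600
    C=C: 1 × 597 = 597
    O=O: 3 × 480 = 1440
    Σ(broken) = 3637 kJ
  Bonds formed (products):
    C=O: 4 × 830 = 3320
    O–H: 4 × 455 = 1820
    Σ(formed) = 5140 kJ
  ΔH_I = 3637 − 5140 = −1503 kJ
Reaction II:
  Bonds broken (reactants):
    O–H: 4 × 455 = 1820
    O–O: 2 × 142 = 284
    Σ(broken) = 2104 kJ
  Bonds formed (products):
    O–H: 4 × 455 = 1820
    O=O: 1 × 480 = 480
    Σ(formed) = 2300 kJ
  ΔH_II = 2104 − 2300 = −196 kJ
ΔH_I − ΔH_II = −1307 kJ, so reaction I has the more negative ΔH; |ΔH_I − ΔH_II| = 1307 kJ.

Reaction I, by 1307 kJ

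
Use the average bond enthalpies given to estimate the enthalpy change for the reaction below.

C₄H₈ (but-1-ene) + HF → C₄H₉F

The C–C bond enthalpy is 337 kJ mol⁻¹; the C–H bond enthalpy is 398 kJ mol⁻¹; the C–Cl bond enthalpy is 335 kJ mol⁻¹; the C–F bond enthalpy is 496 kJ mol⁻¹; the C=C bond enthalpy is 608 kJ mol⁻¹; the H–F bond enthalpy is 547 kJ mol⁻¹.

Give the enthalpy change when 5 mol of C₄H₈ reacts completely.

Bonds broken (reactants):
  C–C: 2 × 337 = 674
  C–H: 8 × 398 = 3184
  C=C: 1 × 608 = 608
  H–F: 1 × 547 = 547
  Σ(broken) = 5013 kJ
Bonds formed (products):
  C–C: 3 × 337 = 1011
  C–F: 1 × 496 = 496
  C–H: 9 × 398 = 3582
  Σ(formed) = 5089 kJ
ΔH = Σ(broken) − Σ(formed) = 5013 − 5089 = −76 kJ
For 5× the reaction as written: 5 × (−76) = −380 kJ

ΔH = −380 kJ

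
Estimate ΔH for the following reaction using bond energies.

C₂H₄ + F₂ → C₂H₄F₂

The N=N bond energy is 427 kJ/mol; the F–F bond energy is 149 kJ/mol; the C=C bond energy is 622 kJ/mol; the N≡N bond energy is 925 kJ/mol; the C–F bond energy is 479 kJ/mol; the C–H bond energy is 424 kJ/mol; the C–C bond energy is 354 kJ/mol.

Bonds broken (reactants):
  C–H: 4 × 424 = 1696
  C=C: 1 × 622 = 622
  F–F: 1 × 149 = 149
  Σ(broken) = 2467 kJ
Bonds formed (products):
  C–C: 1 × 354 = 354
  C–F: 2 × 479 = 958
  C–H: 4 × 424 = 1696
  Σ(formed) = 3008 kJ
ΔH = Σ(broken) − Σ(formed) = 2467 − 3008 = −541 kJ

ΔH ≈ −541 kJ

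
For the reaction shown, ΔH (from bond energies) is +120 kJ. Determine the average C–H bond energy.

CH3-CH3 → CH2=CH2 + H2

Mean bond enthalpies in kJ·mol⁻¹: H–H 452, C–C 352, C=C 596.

Let D be the C–H bond energy.
Σ(broken) = 1×352 + 6×D = 352 + 6D
Σ(formed) = 4×D + 1×596 + 1×452 = 1048 + 4D
ΔH = Σ(broken) − Σ(formed) = (352 + 6D) − (1048 + 4D) = −696 + 2D
Setting this equal to +120 kJ gives 2D = 816, so D = 408 kJ/mol.

D(C–H) ≈ 408 kJ/mol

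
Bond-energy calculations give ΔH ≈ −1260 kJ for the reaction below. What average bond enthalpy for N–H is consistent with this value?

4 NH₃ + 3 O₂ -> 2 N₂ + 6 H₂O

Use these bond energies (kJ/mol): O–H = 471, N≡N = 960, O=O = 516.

D(N–H) ≈ 397 kJ/mol

Let D be the N–H bond energy.
Σ(broken) = 12×D + 3×516 = 1548 + 12D
Σ(formed) = 2×960 + 12×471 = 7572
ΔH = Σ(broken) − Σ(formed) = (1548 + 12D) − (7572) = −6024 + 12D
Setting this equal to −1260 kJ gives 12D = 4764, so D = 397 kJ/mol.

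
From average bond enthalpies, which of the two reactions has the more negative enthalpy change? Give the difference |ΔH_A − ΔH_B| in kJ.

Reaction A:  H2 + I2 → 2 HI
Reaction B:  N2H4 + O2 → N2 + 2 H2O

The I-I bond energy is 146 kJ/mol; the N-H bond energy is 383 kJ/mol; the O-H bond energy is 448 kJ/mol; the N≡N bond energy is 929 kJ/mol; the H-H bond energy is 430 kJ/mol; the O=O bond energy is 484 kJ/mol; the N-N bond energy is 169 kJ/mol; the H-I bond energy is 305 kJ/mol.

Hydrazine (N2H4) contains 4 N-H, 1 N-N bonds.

Reaction B, by 502 kJ

Reaction A:
  Bonds broken (reactants):
    H-H: 1 × 430 = 430
    I-I: 1 × 146 = 146
    Σ(broken) = 576 kJ
  Bonds formed (products):
    H-I: 2 × 305 = 610
    Σ(formed) = 610 kJ
  ΔH_A = 576 − 610 = −34 kJ
Reaction B:
  Bonds broken (reactants):
    N-H: 4 × 383 = 1532
    N-N: 1 × 169 = 169
    O=O: 1 × 484 = 484
    Σ(broken) = 2185 kJ
  Bonds formed (products):
    N≡N: 1 × 929 = 929
    O-H: 4 × 448 = 1792
    Σ(formed) = 2721 kJ
  ΔH_B = 2185 − 2721 = −536 kJ
ΔH_A − ΔH_B = +502 kJ, so reaction B has the more negative ΔH; |ΔH_A − ΔH_B| = 502 kJ.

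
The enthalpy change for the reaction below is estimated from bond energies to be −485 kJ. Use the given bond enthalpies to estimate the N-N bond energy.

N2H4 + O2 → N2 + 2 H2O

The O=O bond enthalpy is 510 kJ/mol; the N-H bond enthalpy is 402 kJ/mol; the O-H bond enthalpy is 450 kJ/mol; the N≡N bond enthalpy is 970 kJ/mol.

D(N-N) ≈ 167 kJ/mol

Let D be the N-N bond energy.
Σ(broken) = 4×402 + 1×D + 1×510 = 2118 + D
Σ(formed) = 1×970 + 4×450 = 2770
ΔH = Σ(broken) − Σ(formed) = (2118 + D) − (2770) = −652 + D
Setting this equal to −485 kJ gives D = 167 kJ/mol.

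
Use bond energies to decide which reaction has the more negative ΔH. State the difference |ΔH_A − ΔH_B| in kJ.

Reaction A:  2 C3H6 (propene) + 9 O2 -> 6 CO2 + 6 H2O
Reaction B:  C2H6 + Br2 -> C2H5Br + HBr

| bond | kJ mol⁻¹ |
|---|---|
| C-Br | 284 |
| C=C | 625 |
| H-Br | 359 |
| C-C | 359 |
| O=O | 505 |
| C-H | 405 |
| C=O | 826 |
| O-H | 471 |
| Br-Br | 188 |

Reaction A, by 4141 kJ

Reaction A:
  Bonds broken (reactants):
    C-C: 2 × 359 = 718
    C-H: 12 × 405 = 4860
    C=C: 2 × 625 = 1250
    O=O: 9 × 505 = 4545
    Σ(broken) = 11373 kJ
  Bonds formed (products):
    C=O: 12 × 826 = 9912
    O-H: 12 × 471 = 5652
    Σ(formed) = 15564 kJ
  ΔH_A = 11373 − 15564 = −4191 kJ
Reaction B:
  Bonds broken (reactants):
    Br-Br: 1 × 188 = 188
    C-C: 1 × 359 = 359
    C-H: 6 × 405 = 2430
    Σ(broken) = 2977 kJ
  Bonds formed (products):
    C-Br: 1 × 284 = 284
    C-C: 1 × 359 = 359
    C-H: 5 × 405 = 2025
    H-Br: 1 × 359 = 359
    Σ(formed) = 3027 kJ
  ΔH_B = 2977 − 3027 = −50 kJ
ΔH_A − ΔH_B = −4141 kJ, so reaction A has the more negative ΔH; |ΔH_A − ΔH_B| = 4141 kJ.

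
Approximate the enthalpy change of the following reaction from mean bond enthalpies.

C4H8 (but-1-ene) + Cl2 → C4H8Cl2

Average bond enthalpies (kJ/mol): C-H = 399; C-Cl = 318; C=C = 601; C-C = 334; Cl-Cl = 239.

ΔH ≈ −130 kJ

Bonds broken (reactants):
  C-C: 2 × 334 = 668
  C-H: 8 × 399 = 3192
  C=C: 1 × 601 = 601
  Cl-Cl: 1 × 239 = 239
  Σ(broken) = 4700 kJ
Bonds formed (products):
  C-C: 3 × 334 = 1002
  C-Cl: 2 × 318 = 636
  C-H: 8 × 399 = 3192
  Σ(formed) = 4830 kJ
ΔH = Σ(broken) − Σ(formed) = 4700 − 4830 = −130 kJ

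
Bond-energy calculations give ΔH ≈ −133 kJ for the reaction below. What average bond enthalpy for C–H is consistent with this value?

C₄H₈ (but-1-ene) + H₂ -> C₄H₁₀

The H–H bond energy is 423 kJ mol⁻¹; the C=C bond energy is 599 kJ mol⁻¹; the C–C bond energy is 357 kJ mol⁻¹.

Let D be the C–H bond energy.
Σ(broken) = 2×357 + 8×D + 1×599 + 1×423 = 1736 + 8D
Σ(formed) = 3×357 + 10×D = 1071 + 10D
ΔH = Σ(broken) − Σ(formed) = (1736 + 8D) − (1071 + 10D) = +665 − 2D
Setting this equal to −133 kJ gives 2D = 798, so D = 399 kJ/mol.

D(C–H) ≈ 399 kJ/mol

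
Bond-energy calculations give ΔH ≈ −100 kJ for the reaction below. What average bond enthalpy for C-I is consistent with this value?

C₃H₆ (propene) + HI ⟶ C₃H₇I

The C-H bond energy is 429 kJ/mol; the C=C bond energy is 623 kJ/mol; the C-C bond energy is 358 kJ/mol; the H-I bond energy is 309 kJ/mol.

Let D be the C-I bond energy.
Σ(broken) = 1×358 + 6×429 + 1×623 + 1×309 = 3864
Σ(formed) = 2×358 + 7×429 + 1×D = 3719 + D
ΔH = Σ(broken) − Σ(formed) = (3864) − (3719 + D) = +145 − D
Setting this equal to −100 kJ gives D = 245 kJ/mol.

D(C-I) ≈ 245 kJ/mol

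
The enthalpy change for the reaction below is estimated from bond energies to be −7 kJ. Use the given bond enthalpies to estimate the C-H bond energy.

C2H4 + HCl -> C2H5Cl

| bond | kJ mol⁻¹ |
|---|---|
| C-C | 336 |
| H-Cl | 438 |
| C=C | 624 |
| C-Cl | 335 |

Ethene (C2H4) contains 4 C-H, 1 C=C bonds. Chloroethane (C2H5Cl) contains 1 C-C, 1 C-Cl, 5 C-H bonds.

Let D be the C-H bond energy.
Σ(broken) = 4×D + 1×624 + 1×438 = 1062 + 4D
Σ(formed) = 1×336 + 1×335 + 5×D = 671 + 5D
ΔH = Σ(broken) − Σ(formed) = (1062 + 4D) − (671 + 5D) = +391 − D
Setting this equal to −7 kJ gives D = 398 kJ/mol.

D(C-H) ≈ 398 kJ/mol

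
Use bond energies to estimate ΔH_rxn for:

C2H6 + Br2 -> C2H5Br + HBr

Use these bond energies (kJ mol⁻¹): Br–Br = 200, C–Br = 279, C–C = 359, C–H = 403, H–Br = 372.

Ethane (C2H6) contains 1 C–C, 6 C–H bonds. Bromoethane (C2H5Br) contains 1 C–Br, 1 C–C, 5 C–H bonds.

ΔH ≈ −48 kJ

Bonds broken (reactants):
  Br–Br: 1 × 200 = 200
  C–C: 1 × 359 = 359
  C–H: 6 × 403 = 2418
  Σ(broken) = 2977 kJ
Bonds formed (products):
  C–Br: 1 × 279 = 279
  C–C: 1 × 359 = 359
  C–H: 5 × 403 = 2015
  H–Br: 1 × 372 = 372
  Σ(formed) = 3025 kJ
ΔH = Σ(broken) − Σ(formed) = 2977 − 3025 = −48 kJ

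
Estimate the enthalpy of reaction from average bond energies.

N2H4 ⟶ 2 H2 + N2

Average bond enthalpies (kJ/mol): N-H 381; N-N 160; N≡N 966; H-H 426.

ΔH ≈ −134 kJ

Bonds broken (reactants):
  N-H: 4 × 381 = 1524
  N-N: 1 × 160 = 160
  Σ(broken) = 1684 kJ
Bonds formed (products):
  H-H: 2 × 426 = 852
  N≡N: 1 × 966 = 966
  Σ(formed) = 1818 kJ
ΔH = Σ(broken) − Σ(formed) = 1684 − 1818 = −134 kJ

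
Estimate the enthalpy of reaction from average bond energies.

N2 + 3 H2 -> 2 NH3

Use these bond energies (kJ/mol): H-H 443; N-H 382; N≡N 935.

Bonds broken (reactants):
  H-H: 3 × 443 = 1329
  N≡N: 1 × 935 = 935
  Σ(broken) = 2264 kJ
Bonds formed (products):
  N-H: 6 × 382 = 2292
  Σ(formed) = 2292 kJ
ΔH = Σ(broken) − Σ(formed) = 2264 − 2292 = −28 kJ

ΔH ≈ −28 kJ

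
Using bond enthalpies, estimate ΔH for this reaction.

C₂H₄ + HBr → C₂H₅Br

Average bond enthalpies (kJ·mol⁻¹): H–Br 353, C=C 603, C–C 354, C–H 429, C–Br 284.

ΔH ≈ −111 kJ

Bonds broken (reactants):
  C–H: 4 × 429 = 1716
  C=C: 1 × 603 = 603
  H–Br: 1 × 353 = 353
  Σ(broken) = 2672 kJ
Bonds formed (products):
  C–Br: 1 × 284 = 284
  C–C: 1 × 354 = 354
  C–H: 5 × 429 = 2145
  Σ(formed) = 2783 kJ
ΔH = Σ(broken) − Σ(formed) = 2672 − 2783 = −111 kJ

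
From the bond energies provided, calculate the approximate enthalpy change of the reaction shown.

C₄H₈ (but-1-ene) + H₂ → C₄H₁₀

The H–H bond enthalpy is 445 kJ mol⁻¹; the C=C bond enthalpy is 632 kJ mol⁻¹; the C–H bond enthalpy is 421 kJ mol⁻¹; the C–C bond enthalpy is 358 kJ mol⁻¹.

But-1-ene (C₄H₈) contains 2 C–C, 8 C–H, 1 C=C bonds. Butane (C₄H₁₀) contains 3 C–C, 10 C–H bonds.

Bonds broken (reactants):
  C–C: 2 × 358 = 716
  C–H: 8 × 421 = 3368
  C=C: 1 × 632 = 632
  H–H: 1 × 445 = 445
  Σ(broken) = 5161 kJ
Bonds formed (products):
  C–C: 3 × 358 = 1074
  C–H: 10 × 421 = 4210
  Σ(formed) = 5284 kJ
ΔH = Σ(broken) − Σ(formed) = 5161 − 5284 = −123 kJ

ΔH ≈ −123 kJ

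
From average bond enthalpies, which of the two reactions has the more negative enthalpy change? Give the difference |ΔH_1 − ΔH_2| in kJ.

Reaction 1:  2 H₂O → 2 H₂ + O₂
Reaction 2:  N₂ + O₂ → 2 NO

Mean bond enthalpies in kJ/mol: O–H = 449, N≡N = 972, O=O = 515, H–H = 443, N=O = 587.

Reaction 2, by 82 kJ

Reaction 1:
  Bonds broken (reactants):
    O–H: 4 × 449 = 1796
    Σ(broken) = 1796 kJ
  Bonds formed (products):
    H–H: 2 × 443 = 886
    O=O: 1 × 515 = 515
    Σ(formed) = 1401 kJ
  ΔH_1 = 1796 − 1401 = +395 kJ
Reaction 2:
  Bonds broken (reactants):
    N≡N: 1 × 972 = 972
    O=O: 1 × 515 = 515
    Σ(broken) = 1487 kJ
  Bonds formed (products):
    N=O: 2 × 587 = 1174
    Σ(formed) = 1174 kJ
  ΔH_2 = 1487 − 1174 = +313 kJ
ΔH_1 − ΔH_2 = +82 kJ, so reaction 2 has the more negative ΔH; |ΔH_1 − ΔH_2| = 82 kJ.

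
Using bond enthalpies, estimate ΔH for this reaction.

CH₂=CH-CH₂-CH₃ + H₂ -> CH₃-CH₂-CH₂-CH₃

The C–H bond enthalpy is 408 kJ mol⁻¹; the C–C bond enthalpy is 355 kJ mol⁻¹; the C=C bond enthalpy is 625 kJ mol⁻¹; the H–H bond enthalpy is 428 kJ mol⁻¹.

ΔH ≈ −118 kJ

Bonds broken (reactants):
  C–C: 2 × 355 = 710
  C–H: 8 × 408 = 3264
  C=C: 1 × 625 = 625
  H–H: 1 × 428 = 428
  Σ(broken) = 5027 kJ
Bonds formed (products):
  C–C: 3 × 355 = 1065
  C–H: 10 × 408 = 4080
  Σ(formed) = 5145 kJ
ΔH = Σ(broken) − Σ(formed) = 5027 − 5145 = −118 kJ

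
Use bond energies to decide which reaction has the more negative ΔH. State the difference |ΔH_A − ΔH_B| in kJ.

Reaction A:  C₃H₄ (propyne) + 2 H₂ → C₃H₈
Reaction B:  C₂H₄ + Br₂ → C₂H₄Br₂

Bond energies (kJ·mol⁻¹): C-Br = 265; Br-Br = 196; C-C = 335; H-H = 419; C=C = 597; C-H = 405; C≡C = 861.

Reaction A:
  Bonds broken (reactants):
    C≡C: 1 × 861 = 861
    C-C: 1 × 335 = 335
    C-H: 4 × 405 = 1620
    H-H: 2 × 419 = 838
    Σ(broken) = 3654 kJ
  Bonds formed (products):
    C-C: 2 × 335 = 670
    C-H: 8 × 405 = 3240
    Σ(formed) = 3910 kJ
  ΔH_A = 3654 − 3910 = −256 kJ
Reaction B:
  Bonds broken (reactants):
    Br-Br: 1 × 196 = 196
    C-H: 4 × 405 = 1620
    C=C: 1 × 597 = 597
    Σ(broken) = 2413 kJ
  Bonds formed (products):
    C-Br: 2 × 265 = 530
    C-C: 1 × 335 = 335
    C-H: 4 × 405 = 1620
    Σ(formed) = 2485 kJ
  ΔH_B = 2413 − 2485 = −72 kJ
ΔH_A − ΔH_B = −184 kJ, so reaction A has the more negative ΔH; |ΔH_A − ΔH_B| = 184 kJ.

Reaction A, by 184 kJ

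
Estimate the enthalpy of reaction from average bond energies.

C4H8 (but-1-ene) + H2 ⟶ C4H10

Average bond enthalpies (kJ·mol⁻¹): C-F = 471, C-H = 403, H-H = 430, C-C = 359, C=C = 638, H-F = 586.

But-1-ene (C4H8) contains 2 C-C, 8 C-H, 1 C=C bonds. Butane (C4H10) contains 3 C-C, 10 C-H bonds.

Bonds broken (reactants):
  C-C: 2 × 359 = 718
  C-H: 8 × 403 = 3224
  C=C: 1 × 638 = 638
  H-H: 1 × 430 = 430
  Σ(broken) = 5010 kJ
Bonds formed (products):
  C-C: 3 × 359 = 1077
  C-H: 10 × 403 = 4030
  Σ(formed) = 5107 kJ
ΔH = Σ(broken) − Σ(formed) = 5010 − 5107 = −97 kJ

ΔH ≈ −97 kJ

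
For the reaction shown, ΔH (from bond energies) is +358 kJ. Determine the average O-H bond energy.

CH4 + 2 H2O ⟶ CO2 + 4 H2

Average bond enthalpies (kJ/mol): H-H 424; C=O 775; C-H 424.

D(O-H) ≈ 477 kJ/mol

Let D be the O-H bond energy.
Σ(broken) = 4×424 + 4×D = 1696 + 4D
Σ(formed) = 2×775 + 4×424 = 3246
ΔH = Σ(broken) − Σ(formed) = (1696 + 4D) − (3246) = −1550 + 4D
Setting this equal to +358 kJ gives 4D = 1908, so D = 477 kJ/mol.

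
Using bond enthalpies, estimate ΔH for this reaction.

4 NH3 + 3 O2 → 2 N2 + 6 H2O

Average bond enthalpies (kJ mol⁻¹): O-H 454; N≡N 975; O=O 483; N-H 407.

ΔH ≈ −1065 kJ

Bonds broken (reactants):
  N-H: 12 × 407 = 4884
  O=O: 3 × 483 = 1449
  Σ(broken) = 6333 kJ
Bonds formed (products):
  N≡N: 2 × 975 = 1950
  O-H: 12 × 454 = 5448
  Σ(formed) = 7398 kJ
ΔH = Σ(broken) − Σ(formed) = 6333 − 7398 = −1065 kJ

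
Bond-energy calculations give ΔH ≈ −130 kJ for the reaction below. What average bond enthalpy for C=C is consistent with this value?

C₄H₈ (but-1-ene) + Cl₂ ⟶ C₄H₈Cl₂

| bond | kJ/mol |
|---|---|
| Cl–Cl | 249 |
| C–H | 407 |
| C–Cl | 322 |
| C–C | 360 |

D(C=C) ≈ 625 kJ/mol

Let D be the C=C bond energy.
Σ(broken) = 2×360 + 8×407 + 1×D + 1×249 = 4225 + D
Σ(formed) = 3×360 + 2×322 + 8×407 = 4980
ΔH = Σ(broken) − Σ(formed) = (4225 + D) − (4980) = −755 + D
Setting this equal to −130 kJ gives D = 625 kJ/mol.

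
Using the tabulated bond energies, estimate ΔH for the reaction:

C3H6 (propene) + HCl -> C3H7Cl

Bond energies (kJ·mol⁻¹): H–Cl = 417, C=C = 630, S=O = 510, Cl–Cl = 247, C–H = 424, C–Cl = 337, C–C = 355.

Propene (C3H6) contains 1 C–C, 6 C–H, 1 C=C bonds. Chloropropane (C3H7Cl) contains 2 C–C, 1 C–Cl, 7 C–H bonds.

ΔH ≈ −69 kJ

Bonds broken (reactants):
  C–C: 1 × 355 = 355
  C–H: 6 × 424 = 2544
  C=C: 1 × 630 = 630
  H–Cl: 1 × 417 = 417
  Σ(broken) = 3946 kJ
Bonds formed (products):
  C–C: 2 × 355 = 710
  C–Cl: 1 × 337 = 337
  C–H: 7 × 424 = 2968
  Σ(formed) = 4015 kJ
ΔH = Σ(broken) − Σ(formed) = 3946 − 4015 = −69 kJ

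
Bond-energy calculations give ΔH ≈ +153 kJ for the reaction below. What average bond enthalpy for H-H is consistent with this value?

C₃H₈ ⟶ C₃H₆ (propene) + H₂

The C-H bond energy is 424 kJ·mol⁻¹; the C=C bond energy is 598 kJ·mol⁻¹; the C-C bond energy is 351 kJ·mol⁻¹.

D(H-H) ≈ 448 kJ/mol

Let D be the H-H bond energy.
Σ(broken) = 2×351 + 8×424 = 4094
Σ(formed) = 1×351 + 6×424 + 1×598 + 1×D = 3493 + D
ΔH = Σ(broken) − Σ(formed) = (4094) − (3493 + D) = +601 − D
Setting this equal to +153 kJ gives D = 448 kJ/mol.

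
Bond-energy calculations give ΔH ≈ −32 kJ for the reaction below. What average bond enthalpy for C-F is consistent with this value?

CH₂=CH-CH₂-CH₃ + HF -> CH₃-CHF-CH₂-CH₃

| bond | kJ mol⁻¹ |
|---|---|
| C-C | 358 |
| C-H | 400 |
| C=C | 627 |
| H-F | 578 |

D(C-F) ≈ 479 kJ/mol

Let D be the C-F bond energy.
Σ(broken) = 2×358 + 8×400 + 1×627 + 1×578 = 5121
Σ(formed) = 3×358 + 1×D + 9×400 = 4674 + D
ΔH = Σ(broken) − Σ(formed) = (5121) − (4674 + D) = +447 − D
Setting this equal to −32 kJ gives D = 479 kJ/mol.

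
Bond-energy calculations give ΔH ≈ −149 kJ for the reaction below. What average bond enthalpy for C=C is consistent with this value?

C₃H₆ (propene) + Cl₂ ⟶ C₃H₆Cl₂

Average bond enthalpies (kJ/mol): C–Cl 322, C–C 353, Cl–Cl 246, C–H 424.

Let D be the C=C bond energy.
Σ(broken) = 1×353 + 6×424 + 1×D + 1×246 = 3143 + D
Σ(formed) = 2×353 + 2×322 + 6×424 = 3894
ΔH = Σ(broken) − Σ(formed) = (3143 + D) − (3894) = −751 + D
Setting this equal to −149 kJ gives D = 602 kJ/mol.

D(C=C) ≈ 602 kJ/mol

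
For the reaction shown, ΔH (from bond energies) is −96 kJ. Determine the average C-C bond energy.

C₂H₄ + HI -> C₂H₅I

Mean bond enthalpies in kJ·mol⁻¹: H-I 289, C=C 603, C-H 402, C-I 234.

D(C-C) ≈ 352 kJ/mol

Let D be the C-C bond energy.
Σ(broken) = 4×402 + 1×603 + 1×289 = 2500
Σ(formed) = 1×D + 5×402 + 1×234 = 2244 + D
ΔH = Σ(broken) − Σ(formed) = (2500) − (2244 + D) = +256 − D
Setting this equal to −96 kJ gives D = 352 kJ/mol.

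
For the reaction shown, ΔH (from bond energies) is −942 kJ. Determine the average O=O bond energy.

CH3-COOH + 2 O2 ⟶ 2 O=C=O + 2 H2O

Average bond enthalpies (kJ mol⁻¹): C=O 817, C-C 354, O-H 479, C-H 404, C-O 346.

Let D be the O=O bond energy.
Σ(broken) = 1×354 + 3×404 + 1×346 + 1×817 + 1×479 + 2×D = 3208 + 2D
Σ(formed) = 4×817 + 4×479 = 5184
ΔH = Σ(broken) − Σ(formed) = (3208 + 2D) − (5184) = −1976 + 2D
Setting this equal to −942 kJ gives 2D = 1034, so D = 517 kJ/mol.

D(O=O) ≈ 517 kJ/mol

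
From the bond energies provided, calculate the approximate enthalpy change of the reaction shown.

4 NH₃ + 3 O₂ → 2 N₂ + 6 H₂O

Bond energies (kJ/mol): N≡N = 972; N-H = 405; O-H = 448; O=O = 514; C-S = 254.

Bonds broken (reactants):
  N-H: 12 × 405 = 4860
  O=O: 3 × 514 = 1542
  Σ(broken) = 6402 kJ
Bonds formed (products):
  N≡N: 2 × 972 = 1944
  O-H: 12 × 448 = 5376
  Σ(formed) = 7320 kJ
ΔH = Σ(broken) − Σ(formed) = 6402 − 7320 = −918 kJ

ΔH ≈ −918 kJ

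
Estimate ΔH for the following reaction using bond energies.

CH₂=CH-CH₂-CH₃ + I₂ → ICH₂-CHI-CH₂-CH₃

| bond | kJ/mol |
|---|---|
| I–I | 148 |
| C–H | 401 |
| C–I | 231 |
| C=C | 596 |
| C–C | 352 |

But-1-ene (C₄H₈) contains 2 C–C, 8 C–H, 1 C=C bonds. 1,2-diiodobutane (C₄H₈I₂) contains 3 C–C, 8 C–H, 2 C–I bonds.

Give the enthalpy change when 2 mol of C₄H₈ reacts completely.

Bonds broken (reactants):
  C–C: 2 × 352 = 704
  C–H: 8 × 401 = 3208
  C=C: 1 × 596 = 596
  I–I: 1 × 148 = 148
  Σ(broken) = 4656 kJ
Bonds formed (products):
  C–C: 3 × 352 = 1056
  C–H: 8 × 401 = 3208
  C–I: 2 × 231 = 462
  Σ(formed) = 4726 kJ
ΔH = Σ(broken) − Σ(formed) = 4656 − 4726 = −70 kJ
For 2× the reaction as written: 2 × (−70) = −140 kJ

ΔH = −140 kJ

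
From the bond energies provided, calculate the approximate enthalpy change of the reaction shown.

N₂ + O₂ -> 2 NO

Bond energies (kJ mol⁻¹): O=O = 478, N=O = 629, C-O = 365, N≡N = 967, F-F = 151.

Bonds broken (reactants):
  N≡N: 1 × 967 = 967
  O=O: 1 × 478 = 478
  Σ(broken) = 1445 kJ
Bonds formed (products):
  N=O: 2 × 629 = 1258
  Σ(formed) = 1258 kJ
ΔH = Σ(broken) − Σ(formed) = 1445 − 1258 = +187 kJ

ΔH ≈ +187 kJ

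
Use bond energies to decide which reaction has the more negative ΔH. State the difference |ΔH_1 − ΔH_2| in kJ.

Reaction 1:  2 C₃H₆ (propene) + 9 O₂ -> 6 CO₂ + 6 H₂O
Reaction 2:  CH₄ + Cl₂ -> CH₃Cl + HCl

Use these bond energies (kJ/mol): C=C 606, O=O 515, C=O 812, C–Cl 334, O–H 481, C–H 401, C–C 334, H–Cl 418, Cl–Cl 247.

Reaction 1, by 4085 kJ

Reaction 1:
  Bonds broken (reactants):
    C–C: 2 × 334 = 668
    C–H: 12 × 401 = 4812
    C=C: 2 × 606 = 1212
    O=O: 9 × 515 = 4635
    Σ(broken) = 11327 kJ
  Bonds formed (products):
    C=O: 12 × 812 = 9744
    O–H: 12 × 481 = 5772
    Σ(formed) = 15516 kJ
  ΔH_1 = 11327 − 15516 = −4189 kJ
Reaction 2:
  Bonds broken (reactants):
    C–H: 4 × 401 = 1604
    Cl–Cl: 1 × 247 = 247
    Σ(broken) = 1851 kJ
  Bonds formed (products):
    C–Cl: 1 × 334 = 334
    C–H: 3 × 401 = 1203
    H–Cl: 1 × 418 = 418
    Σ(formed) = 1955 kJ
  ΔH_2 = 1851 − 1955 = −104 kJ
ΔH_1 − ΔH_2 = −4085 kJ, so reaction 1 has the more negative ΔH; |ΔH_1 − ΔH_2| = 4085 kJ.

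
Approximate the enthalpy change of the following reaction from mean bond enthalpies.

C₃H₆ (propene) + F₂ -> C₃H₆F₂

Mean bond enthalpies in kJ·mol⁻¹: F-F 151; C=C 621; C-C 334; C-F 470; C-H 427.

ΔH ≈ −502 kJ

Bonds broken (reactants):
  C-C: 1 × 334 = 334
  C-H: 6 × 427 = 2562
  C=C: 1 × 621 = 621
  F-F: 1 × 151 = 151
  Σ(broken) = 3668 kJ
Bonds formed (products):
  C-C: 2 × 334 = 668
  C-F: 2 × 470 = 940
  C-H: 6 × 427 = 2562
  Σ(formed) = 4170 kJ
ΔH = Σ(broken) − Σ(formed) = 3668 − 4170 = −502 kJ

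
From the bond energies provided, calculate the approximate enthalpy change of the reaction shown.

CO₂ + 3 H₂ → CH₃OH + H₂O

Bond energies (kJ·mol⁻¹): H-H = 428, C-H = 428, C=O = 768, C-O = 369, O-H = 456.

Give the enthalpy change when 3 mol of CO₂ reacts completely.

Bonds broken (reactants):
  C=O: 2 × 768 = 1536
  H-H: 3 × 428 = 1284
  Σ(broken) = 2820 kJ
Bonds formed (products):
  C-H: 3 × 428 = 1284
  C-O: 1 × 369 = 369
  O-H: 3 × 456 = 1368
  Σ(formed) = 3021 kJ
ΔH = Σ(broken) − Σ(formed) = 2820 − 3021 = −201 kJ
For 3× the reaction as written: 3 × (−201) = −603 kJ

ΔH = −603 kJ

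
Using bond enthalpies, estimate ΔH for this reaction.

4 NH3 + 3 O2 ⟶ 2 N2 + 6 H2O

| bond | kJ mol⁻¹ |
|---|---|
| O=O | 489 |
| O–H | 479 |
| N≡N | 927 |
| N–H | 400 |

Bonds broken (reactants):
  N–H: 12 × 400 = 4800
  O=O: 3 × 489 = 1467
  Σ(broken) = 6267 kJ
Bonds formed (products):
  N≡N: 2 × 927 = 1854
  O–H: 12 × 479 = 5748
  Σ(formed) = 7602 kJ
ΔH = Σ(broken) − Σ(formed) = 6267 − 7602 = −1335 kJ

ΔH ≈ −1335 kJ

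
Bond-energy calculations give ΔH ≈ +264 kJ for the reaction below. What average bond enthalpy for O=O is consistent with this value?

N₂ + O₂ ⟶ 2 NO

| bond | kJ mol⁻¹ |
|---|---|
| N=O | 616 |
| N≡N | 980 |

Let D be the O=O bond energy.
Σ(broken) = 1×980 + 1×D = 980 + D
Σ(formed) = 2×616 = 1232
ΔH = Σ(broken) − Σ(formed) = (980 + D) − (1232) = −252 + D
Setting this equal to +264 kJ gives D = 516 kJ/mol.

D(O=O) ≈ 516 kJ/mol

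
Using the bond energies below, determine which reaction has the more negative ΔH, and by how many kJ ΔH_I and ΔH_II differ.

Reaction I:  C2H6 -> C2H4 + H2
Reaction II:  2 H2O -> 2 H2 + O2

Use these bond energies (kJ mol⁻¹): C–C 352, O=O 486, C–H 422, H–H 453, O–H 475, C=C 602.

Reaction I:
  Bonds broken (reactants):
    C–C: 1 × 352 = 352
    C–H: 6 × 422 = 2532
    Σ(broken) = 2884 kJ
  Bonds formed (products):
    C–H: 4 × 422 = 1688
    C=C: 1 × 602 = 602
    H–H: 1 × 453 = 453
    Σ(formed) = 2743 kJ
  ΔH_I = 2884 − 2743 = +141 kJ
Reaction II:
  Bonds broken (reactants):
    O–H: 4 × 475 = 1900
    Σ(broken) = 1900 kJ
  Bonds formed (products):
    H–H: 2 × 453 = 906
    O=O: 1 × 486 = 486
    Σ(formed) = 1392 kJ
  ΔH_II = 1900 − 1392 = +508 kJ
ΔH_I − ΔH_II = −367 kJ, so reaction I has the more negative ΔH; |ΔH_I − ΔH_II| = 367 kJ.

Reaction I, by 367 kJ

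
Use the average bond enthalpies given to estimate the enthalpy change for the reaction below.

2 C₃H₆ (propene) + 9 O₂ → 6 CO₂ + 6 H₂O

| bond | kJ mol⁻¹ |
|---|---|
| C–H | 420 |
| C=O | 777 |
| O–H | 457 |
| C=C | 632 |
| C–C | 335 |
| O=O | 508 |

Bonds broken (reactants):
  C–C: 2 × 335 = 670
  C–H: 12 × 420 = 5040
  C=C: 2 × 632 = 1264
  O=O: 9 × 508 = 4572
  Σ(broken) = 11546 kJ
Bonds formed (products):
  C=O: 12 × 777 = 9324
  O–H: 12 × 457 = 5484
  Σ(formed) = 14808 kJ
ΔH = Σ(broken) − Σ(formed) = 11546 − 14808 = −3262 kJ

ΔH ≈ −3262 kJ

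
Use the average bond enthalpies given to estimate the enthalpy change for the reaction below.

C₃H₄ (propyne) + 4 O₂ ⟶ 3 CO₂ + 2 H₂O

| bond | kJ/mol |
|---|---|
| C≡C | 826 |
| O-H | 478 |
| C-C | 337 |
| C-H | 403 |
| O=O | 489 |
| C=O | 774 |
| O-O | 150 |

ΔH ≈ −1825 kJ

Bonds broken (reactants):
  C≡C: 1 × 826 = 826
  C-C: 1 × 337 = 337
  C-H: 4 × 403 = 1612
  O=O: 4 × 489 = 1956
  Σ(broken) = 4731 kJ
Bonds formed (products):
  C=O: 6 × 774 = 4644
  O-H: 4 × 478 = 1912
  Σ(formed) = 6556 kJ
ΔH = Σ(broken) − Σ(formed) = 4731 − 6556 = −1825 kJ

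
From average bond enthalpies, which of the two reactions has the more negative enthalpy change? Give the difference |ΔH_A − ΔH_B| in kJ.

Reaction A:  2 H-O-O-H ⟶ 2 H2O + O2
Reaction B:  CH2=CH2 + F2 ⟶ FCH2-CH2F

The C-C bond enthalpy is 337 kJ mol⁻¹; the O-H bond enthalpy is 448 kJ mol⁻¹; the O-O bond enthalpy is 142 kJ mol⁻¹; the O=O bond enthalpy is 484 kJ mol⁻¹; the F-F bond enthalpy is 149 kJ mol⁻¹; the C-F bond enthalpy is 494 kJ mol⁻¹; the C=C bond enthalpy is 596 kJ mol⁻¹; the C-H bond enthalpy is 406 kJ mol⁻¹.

Reaction A:
  Bonds broken (reactants):
    O-H: 4 × 448 = 1792
    O-O: 2 × 142 = 284
    Σ(broken) = 2076 kJ
  Bonds formed (products):
    O-H: 4 × 448 = 1792
    O=O: 1 × 484 = 484
    Σ(formed) = 2276 kJ
  ΔH_A = 2076 − 2276 = −200 kJ
Reaction B:
  Bonds broken (reactants):
    C-H: 4 × 406 = 1624
    C=C: 1 × 596 = 596
    F-F: 1 × 149 = 149
    Σ(broken) = 2369 kJ
  Bonds formed (products):
    C-C: 1 × 337 = 337
    C-F: 2 × 494 = 988
    C-H: 4 × 406 = 1624
    Σ(formed) = 2949 kJ
  ΔH_B = 2369 − 2949 = −580 kJ
ΔH_A − ΔH_B = +380 kJ, so reaction B has the more negative ΔH; |ΔH_A − ΔH_B| = 380 kJ.

Reaction B, by 380 kJ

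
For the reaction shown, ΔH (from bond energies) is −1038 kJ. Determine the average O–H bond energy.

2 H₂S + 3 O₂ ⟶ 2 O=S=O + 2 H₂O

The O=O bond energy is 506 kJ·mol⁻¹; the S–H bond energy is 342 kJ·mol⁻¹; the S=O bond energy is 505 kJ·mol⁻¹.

Let D be the O–H bond energy.
Σ(broken) = 3×506 + 4×342 = 2886
Σ(formed) = 4×D + 4×505 = 2020 + 4D
ΔH = Σ(broken) − Σ(formed) = (2886) − (2020 + 4D) = +866 − 4D
Setting this equal to −1038 kJ gives 4D = 1904, so D = 476 kJ/mol.

D(O–H) ≈ 476 kJ/mol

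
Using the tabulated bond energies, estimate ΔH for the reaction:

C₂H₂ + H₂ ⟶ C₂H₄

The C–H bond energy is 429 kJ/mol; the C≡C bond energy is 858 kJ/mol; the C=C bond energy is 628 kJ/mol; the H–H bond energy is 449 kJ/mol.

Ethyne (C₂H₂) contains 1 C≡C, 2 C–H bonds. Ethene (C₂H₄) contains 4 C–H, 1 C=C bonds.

ΔH ≈ −179 kJ

Bonds broken (reactants):
  C≡C: 1 × 858 = 858
  C–H: 2 × 429 = 858
  H–H: 1 × 449 = 449
  Σ(broken) = 2165 kJ
Bonds formed (products):
  C–H: 4 × 429 = 1716
  C=C: 1 × 628 = 628
  Σ(formed) = 2344 kJ
ΔH = Σ(broken) − Σ(formed) = 2165 − 2344 = −179 kJ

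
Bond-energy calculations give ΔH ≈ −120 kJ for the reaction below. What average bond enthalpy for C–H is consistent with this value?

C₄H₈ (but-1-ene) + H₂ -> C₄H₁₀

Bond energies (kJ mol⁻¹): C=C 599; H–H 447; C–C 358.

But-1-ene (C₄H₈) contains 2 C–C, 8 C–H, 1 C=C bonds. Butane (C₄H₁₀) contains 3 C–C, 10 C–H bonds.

Let D be the C–H bond energy.
Σ(broken) = 2×358 + 8×D + 1×599 + 1×447 = 1762 + 8D
Σ(formed) = 3×358 + 10×D = 1074 + 10D
ΔH = Σ(broken) − Σ(formed) = (1762 + 8D) − (1074 + 10D) = +688 − 2D
Setting this equal to −120 kJ gives 2D = 808, so D = 404 kJ/mol.

D(C–H) ≈ 404 kJ/mol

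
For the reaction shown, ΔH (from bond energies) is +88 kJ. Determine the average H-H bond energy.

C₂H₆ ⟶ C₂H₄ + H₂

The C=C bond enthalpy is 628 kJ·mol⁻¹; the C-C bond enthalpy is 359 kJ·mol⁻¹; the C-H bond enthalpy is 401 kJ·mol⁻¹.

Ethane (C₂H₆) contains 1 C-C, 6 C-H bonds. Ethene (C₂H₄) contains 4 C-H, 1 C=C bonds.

Let D be the H-H bond energy.
Σ(broken) = 1×359 + 6×401 = 2765
Σ(formed) = 4×401 + 1×628 + 1×D = 2232 + D
ΔH = Σ(broken) − Σ(formed) = (2765) − (2232 + D) = +533 − D
Setting this equal to +88 kJ gives D = 445 kJ/mol.

D(H-H) ≈ 445 kJ/mol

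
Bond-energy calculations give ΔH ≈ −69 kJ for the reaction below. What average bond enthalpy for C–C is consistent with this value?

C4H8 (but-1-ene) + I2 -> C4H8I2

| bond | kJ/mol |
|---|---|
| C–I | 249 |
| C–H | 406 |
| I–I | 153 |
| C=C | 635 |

D(C–C) ≈ 359 kJ/mol

Let D be the C–C bond energy.
Σ(broken) = 2×D + 8×406 + 1×635 + 1×153 = 4036 + 2D
Σ(formed) = 3×D + 8×406 + 2×249 = 3746 + 3D
ΔH = Σ(broken) − Σ(formed) = (4036 + 2D) − (3746 + 3D) = +290 − D
Setting this equal to −69 kJ gives D = 359 kJ/mol.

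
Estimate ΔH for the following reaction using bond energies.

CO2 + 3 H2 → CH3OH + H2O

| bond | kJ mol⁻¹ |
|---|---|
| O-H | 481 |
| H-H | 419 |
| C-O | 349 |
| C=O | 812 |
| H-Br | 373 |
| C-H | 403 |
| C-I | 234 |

Bonds broken (reactants):
  C=O: 2 × 812 = 1624
  H-H: 3 × 419 = 1257
  Σ(broken) = 2881 kJ
Bonds formed (products):
  C-H: 3 × 403 = 1209
  C-O: 1 × 349 = 349
  O-H: 3 × 481 = 1443
  Σ(formed) = 3001 kJ
ΔH = Σ(broken) − Σ(formed) = 2881 − 3001 = −120 kJ

ΔH ≈ −120 kJ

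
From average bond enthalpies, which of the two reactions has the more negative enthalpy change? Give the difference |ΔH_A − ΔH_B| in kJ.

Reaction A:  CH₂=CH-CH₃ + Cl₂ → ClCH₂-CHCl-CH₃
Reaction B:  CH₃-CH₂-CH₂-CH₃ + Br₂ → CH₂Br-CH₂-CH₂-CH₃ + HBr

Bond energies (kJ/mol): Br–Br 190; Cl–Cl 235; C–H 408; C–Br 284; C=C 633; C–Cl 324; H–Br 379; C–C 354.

Reaction A:
  Bonds broken (reactants):
    C–C: 1 × 354 = 354
    C–H: 6 × 408 = 2448
    C=C: 1 × 633 = 633
    Cl–Cl: 1 × 235 = 235
    Σ(broken) = 3670 kJ
  Bonds formed (products):
    C–C: 2 × 354 = 708
    C–Cl: 2 × 324 = 648
    C–H: 6 × 408 = 2448
    Σ(formed) = 3804 kJ
  ΔH_A = 3670 − 3804 = −134 kJ
Reaction B:
  Bonds broken (reactants):
    Br–Br: 1 × 190 = 190
    C–C: 3 × 354 = 1062
    C–H: 10 × 408 = 4080
    Σ(broken) = 5332 kJ
  Bonds formed (products):
    C–Br: 1 × 284 = 284
    C–C: 3 × 354 = 1062
    C–H: 9 × 408 = 3672
    H–Br: 1 × 379 = 379
    Σ(formed) = 5397 kJ
  ΔH_B = 5332 − 5397 = −65 kJ
ΔH_A − ΔH_B = −69 kJ, so reaction A has the more negative ΔH; |ΔH_A − ΔH_B| = 69 kJ.

Reaction A, by 69 kJ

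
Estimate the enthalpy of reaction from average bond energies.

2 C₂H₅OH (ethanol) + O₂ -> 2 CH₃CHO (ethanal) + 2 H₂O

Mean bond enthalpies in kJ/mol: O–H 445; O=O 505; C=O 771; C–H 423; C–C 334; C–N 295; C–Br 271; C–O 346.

Bonds broken (reactants):
  C–C: 2 × 334 = 668
  C–H: 10 × 423 = 4230
  C–O: 2 × 346 = 692
  O–H: 2 × 445 = 890
  O=O: 1 × 505 = 505
  Σ(broken) = 6985 kJ
Bonds formed (products):
  C–C: 2 × 334 = 668
  C–H: 8 × 423 = 3384
  C=O: 2 × 771 = 1542
  O–H: 4 × 445 = 1780
  Σ(formed) = 7374 kJ
ΔH = Σ(broken) − Σ(formed) = 6985 − 7374 = −389 kJ

ΔH ≈ −389 kJ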